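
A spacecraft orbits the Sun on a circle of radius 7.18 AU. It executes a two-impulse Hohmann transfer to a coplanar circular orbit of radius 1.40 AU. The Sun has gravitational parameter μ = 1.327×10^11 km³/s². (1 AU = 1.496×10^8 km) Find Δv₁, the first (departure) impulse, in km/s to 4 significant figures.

Δv₁ = 4.765 km/s

In km: r₁ = 7.18 × 1.496×10^8 = 1.074128×10^9 km; r₂ = 1.40 × 1.496×10^8 = 2.0944×10^8 km.
Semi-major axis of the transfer orbit: a_t = (1.074128×10^9 + 2.0944×10^8)/2 = 6.41784×10^8 km.
Circular speed at r = 1.074128×10^9 km: v_c = √(μ/r) = 11.1149 km/s.
Vis-viva on the transfer ellipse at r = 1.074128×10^9 km gives v_t = √[μ(2/r − 1/a_t)] = 6.34955 km/s.
Δv₁ = |v_t − v_c| = |6.34955 − 11.1149| = 4.765 km/s.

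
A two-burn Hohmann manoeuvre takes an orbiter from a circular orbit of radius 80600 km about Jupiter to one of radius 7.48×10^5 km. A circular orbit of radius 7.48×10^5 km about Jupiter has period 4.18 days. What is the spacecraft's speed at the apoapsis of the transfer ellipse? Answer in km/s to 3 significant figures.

v = 5.74 km/s

From Kepler's third law T² = 4π²r³/μ at r = 7.48×10^5 km, T = 4.18 days = 4.18 × 86400 s = 3.61152×10^5 s: μ = 4π²r³/T² = 1.26673×10^8 km³/s².
Transfer-ellipse semi-major axis a_t = (r₁ + r₂)/2 = (80600 + 7.480×10^5)/2 = 4.143×10^5 km.
At apoapsis, r = 7.480×10^5 km.
Applying v² = μ(2/r − 1/a_t): v = 5.740 km/s.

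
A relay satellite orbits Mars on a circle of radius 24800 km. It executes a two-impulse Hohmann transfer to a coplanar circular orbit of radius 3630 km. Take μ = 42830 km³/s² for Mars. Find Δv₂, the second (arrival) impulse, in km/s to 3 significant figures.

Δv₂ = 1.10 km/s

Transfer-ellipse semi-major axis a_t = (r₁ + r₂)/2 = (24800 + 3630)/2 = 14215 km.
On the circular orbit at r = 3630 km, v_c = √(μ/r) = 3.435 km/s.
Vis-viva on the transfer ellipse at r = 3630 km gives v_t = √[μ(2/r − 1/a_t)] = 4.537 km/s.
Δv₂ = |v_t − v_c| = |4.537 − 3.435| = 1.102 km/s.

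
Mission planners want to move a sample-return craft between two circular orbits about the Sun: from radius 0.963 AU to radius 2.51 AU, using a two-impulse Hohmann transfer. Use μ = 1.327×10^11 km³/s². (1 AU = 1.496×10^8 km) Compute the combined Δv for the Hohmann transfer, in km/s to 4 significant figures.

Δv = 10.94 km/s

In km: r₁ = 0.963 × 1.496×10^8 = 1.440648×10^8 km; r₂ = 2.51 × 1.496×10^8 = 3.75496×10^8 km.
Semi-major axis of the transfer orbit: a_t = (1.440648×10^8 + 3.75496×10^8)/2 = 2.597804×10^8 km.
Circular speed at r₁: v₁ = √(μ/r₁) = √(1.327×10^11/1.440648×10^8) = 30.3498 km/s.
Transfer-orbit speed at r₁ (vis-viva equation): v_p = √[μ(2/r₁ − 1/a_t)] = 36.4885 km/s.
First burn Δv₁ = |v_p − v₁| = 6.139 km/s.
At r₂, v₂ = √(μ/r₂) = 18.80 km/s.
Transfer-orbit speed at r₂: v_a = √[μ(2/r₂ − 1/a_t)] = 14.00 km/s.
Second burn Δv₂ = |v₂ − v_a| = 4.800 km/s.
Δv = Δv₁ + Δv₂ = 6.139 + 4.800 = 10.94 km/s.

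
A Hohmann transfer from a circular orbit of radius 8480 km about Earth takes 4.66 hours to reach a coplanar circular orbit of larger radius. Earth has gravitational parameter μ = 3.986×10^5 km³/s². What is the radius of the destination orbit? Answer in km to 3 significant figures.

r₂ = 36500 km

Transfer time t = 4.66 hours = 16776 s, and t = π√(a_t³/μ).
So a_t = (μ t²/π²)^(1/3) = (3.986×10^5 × (16776)² / π²)^(1/3) = 22484 km.
Since a_t = (r₁ + r₂)/2, r₂ = 2a_t − r₁ = 2×22484 − 8480 = 36488 km.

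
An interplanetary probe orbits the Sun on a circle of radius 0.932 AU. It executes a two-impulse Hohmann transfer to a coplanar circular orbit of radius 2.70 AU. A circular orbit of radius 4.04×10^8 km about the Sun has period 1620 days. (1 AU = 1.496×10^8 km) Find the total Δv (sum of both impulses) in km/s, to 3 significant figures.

Δv = 11.9 km/s

From Kepler's third law T² = 4π²r³/μ at r = 4.04×10^8 km, T = 1620 days = 1620 × 86400 s = 1.39968×10^8 s: μ = 4π²r³/T² = 1.32876×10^11 km³/s².
In km: r₁ = 0.932 × 1.496×10^8 = 1.394272×10^8 km; r₂ = 2.70 × 1.496×10^8 = 4.0392×10^8 km.
The Hohmann ellipse has a_t = (r₁ + r₂)/2 = 2.716736×10^8 km.
Circular speed at r₁: v₁ = √(μ/r₁) = √(1.32876×10^11/1.394272×10^8) = 30.8709 km/s.
On the transfer ellipse at r₁, v² = μ(2/r − 1/a) gives v_p = √[μ(2/r₁ − 1/a_t)] = 37.6421 km/s.
First burn Δv₁ = |v_p − v₁| = 6.7712 km/s.
Circular speed at r₂: v₂ = √(μ/r₂) = 18.1374 km/s.
Transfer-orbit speed at r₂: v_a = √[μ(2/r₂ − 1/a_t)] = 12.9935 km/s.
Second burn Δv₂ = |v₂ − v_a| = 5.1439 km/s.
Total Δv = Δv₁ + Δv₂ = 11.92 km/s.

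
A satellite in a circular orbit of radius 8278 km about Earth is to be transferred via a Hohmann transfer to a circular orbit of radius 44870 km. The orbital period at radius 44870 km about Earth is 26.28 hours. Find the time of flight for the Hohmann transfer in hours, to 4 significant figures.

From Kepler's third law T² = 4π²r³/μ at r = 44870 km, T = 26.28 hours = 26.28 × 3600 s = 94608 s: μ = 4π²r³/T² = 3.98449×10^5 km³/s².
The Hohmann ellipse has a_t = (r₁ + r₂)/2 = 26574 km.
Transfer time t = π√(a_t³/μ) = π√((26574)³ / 3.98449×10^5) = 21560 s.
Converting: 21560 s ÷ 3600 s/hour = 5.989 hours.

t = 5.989 hours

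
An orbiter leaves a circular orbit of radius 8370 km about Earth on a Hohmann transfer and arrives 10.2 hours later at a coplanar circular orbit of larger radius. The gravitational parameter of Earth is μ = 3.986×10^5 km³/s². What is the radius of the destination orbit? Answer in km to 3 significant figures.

Transfer time t = 10.2 hours = 36720 s, and t = π√(a_t³/μ).
So a_t = (μ t²/π²)^(1/3) = (3.986×10^5 × (36720)² / π²)^(1/3) = 37904 km.
Since a_t = (r₁ + r₂)/2, r₂ = 2a_t − r₁ = 2×37904 − 8370 = 67438 km.

r₂ = 67400 km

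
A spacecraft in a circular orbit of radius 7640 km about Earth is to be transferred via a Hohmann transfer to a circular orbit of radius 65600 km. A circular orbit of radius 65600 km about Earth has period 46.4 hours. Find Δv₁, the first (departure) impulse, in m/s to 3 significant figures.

Δv₁ = 2450 m/s

From Kepler's third law T² = 4π²r³/μ at r = 65600 km, T = 46.4 hours = 46.4 × 3600 s = 1.6704×10^5 s: μ = 4π²r³/T² = 3.99420×10^5 km³/s².
Semi-major axis of the transfer orbit: a_t = (7640 + 65600)/2 = 36620 km.
Circular speed at r = 7640 km: v_c = √(μ/r) = 7.2305 km/s.
Vis-viva on the transfer ellipse at r = 7640 km gives v_t = √[μ(2/r − 1/a_t)] = 9.6775 km/s.
Δv₁ = |v_t − v_c| = |9.6775 − 7.2305| = 2.447 km/s.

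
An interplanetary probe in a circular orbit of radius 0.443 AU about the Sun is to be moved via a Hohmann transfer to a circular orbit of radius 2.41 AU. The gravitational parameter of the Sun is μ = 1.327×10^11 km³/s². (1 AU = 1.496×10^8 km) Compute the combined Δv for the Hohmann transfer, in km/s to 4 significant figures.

Δv = 21.91 km/s

In km: r₁ = 0.443 × 1.496×10^8 = 6.62728×10^7 km; r₂ = 2.41 × 1.496×10^8 = 3.60536×10^8 km.
Transfer-ellipse semi-major axis a_t = (r₁ + r₂)/2 = (6.62728×10^7 + 3.60536×10^8)/2 = 2.134044×10^8 km.
At r₁ the circular-orbit speed is v₁ = √(μ/r₁) = 44.747 km/s.
Transfer-orbit speed at r₁ (vis-viva): v_p = √[μ(2/r₁ − 1/a_t)] = 58.162 km/s.
First burn Δv₁ = |v_p − v₁| = 13.415 km/s.
At r₂, v₂ = √(μ/r₂) = 19.1850 km/s.
Transfer-orbit speed at r₂: v_a = √[μ(2/r₂ − 1/a_t)] = 10.6912 km/s.
Second burn Δv₂ = |v₂ − v_a| = 8.4938 km/s.
Δv = Δv₁ + Δv₂ = 13.415 + 8.4938 = 21.91 km/s.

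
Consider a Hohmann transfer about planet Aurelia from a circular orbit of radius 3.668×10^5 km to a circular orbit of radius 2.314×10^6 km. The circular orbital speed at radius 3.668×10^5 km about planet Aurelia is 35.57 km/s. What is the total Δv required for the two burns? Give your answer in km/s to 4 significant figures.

Δv = 17.92 km/s

From the circular-orbit relation v² = μ/r at r = 3.668×10^5 km: μ = v²r = (35.57)² × 3.668×10^5 = 4.64084×10^8 km³/s².
The Hohmann ellipse has a_t = (r₁ + r₂)/2 = 1.3404×10^6 km.
Circular speed at r₁: v₁ = √(μ/r₁) = √(4.64084×10^8/3.668×10^5) = 35.57 km/s.
Transfer-orbit speed at r₁ (v² = μ(2/r − 1/a)): v_p = √[μ(2/r₁ − 1/a_t)] = 46.74 km/s.
First burn Δv₁ = |v_p − v₁| = 11.17 km/s.
Circular speed at r₂: v₂ = √(μ/r₂) = 14.162 km/s.
Transfer-orbit speed at r₂: v_a = √[μ(2/r₂ − 1/a_t)] = 7.4082 km/s.
Second burn Δv₂ = |v₂ − v_a| = 6.754 km/s.
Δv = Δv₁ + Δv₂ = 11.17 + 6.754 = 17.92 km/s.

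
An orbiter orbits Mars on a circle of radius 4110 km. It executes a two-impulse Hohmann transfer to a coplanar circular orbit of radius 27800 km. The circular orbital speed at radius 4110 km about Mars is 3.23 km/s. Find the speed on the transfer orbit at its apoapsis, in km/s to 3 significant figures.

From the circular-orbit relation v² = μ/r at r = 4110 km: μ = v²r = (3.23)² × 4110 = 42879.2 km³/s².
Transfer-ellipse semi-major axis a_t = (r₁ + r₂)/2 = (4110 + 27800)/2 = 15955 km.
The apoapsis of the transfer ellipse is at r = 27800 km.
Vis-viva: v = √[μ(2/r − 1/a_t)] = √[42879.2 × (2/27800 − 1/15955)] = 0.6303 km/s.

v = 0.630 km/s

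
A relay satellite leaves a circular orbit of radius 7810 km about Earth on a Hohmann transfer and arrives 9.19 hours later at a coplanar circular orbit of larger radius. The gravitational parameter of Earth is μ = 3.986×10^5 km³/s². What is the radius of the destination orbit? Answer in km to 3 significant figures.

Transfer time t = 9.19 hours = 33084 s, and t = π√(a_t³/μ).
So a_t = (μ t²/π²)^(1/3) = (3.986×10^5 × (33084)² / π²)^(1/3) = 35358 km.
Since a_t = (r₁ + r₂)/2, r₂ = 2a_t − r₁ = 2×35358 − 7810 = 62906 km.

r₂ = 62900 km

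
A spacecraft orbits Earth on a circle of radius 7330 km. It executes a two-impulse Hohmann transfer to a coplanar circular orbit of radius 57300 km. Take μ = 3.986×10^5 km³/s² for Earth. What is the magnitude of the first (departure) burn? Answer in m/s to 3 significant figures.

Transfer-ellipse semi-major axis a_t = (r₁ + r₂)/2 = (7330 + 57300)/2 = 32315 km.
Circular speed at r = 7330 km: v_c = √(μ/r) = 7.3742 km/s.
Vis-viva on the transfer ellipse at r = 7330 km gives v_t = √[μ(2/r − 1/a_t)] = 9.8196 km/s.
Δv₁ = |v_t − v_c| = |9.8196 − 7.3742| = 2.445 km/s.

Δv₁ = 2450 m/s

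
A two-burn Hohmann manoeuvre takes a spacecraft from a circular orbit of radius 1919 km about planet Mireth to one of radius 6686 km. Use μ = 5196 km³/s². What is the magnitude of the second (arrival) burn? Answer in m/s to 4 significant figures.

Semi-major axis of the transfer orbit: a_t = (1919 + 6686)/2 = 4302.5 km.
Circular speed at r = 6686 km: v_c = √(μ/r) = 0.88156 km/s.
Transfer-orbit speed at the same r (vis-viva, a = a_t): v_t = √[μ(2/r − 1/a_t)] = 0.58875 km/s.
Δv₂ = |v_t − v_c| = |0.58875 − 0.88156| = 0.2928 km/s.

Δv₂ = 292.8 m/s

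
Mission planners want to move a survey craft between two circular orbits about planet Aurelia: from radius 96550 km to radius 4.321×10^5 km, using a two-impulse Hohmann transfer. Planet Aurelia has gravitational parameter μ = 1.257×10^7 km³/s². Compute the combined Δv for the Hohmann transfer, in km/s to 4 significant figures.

Semi-major axis of the transfer orbit: a_t = (96550 + 4.321×10^5)/2 = 2.64325×10^5 km.
Circular speed at r₁: v₁ = √(μ/r₁) = √(1.257×10^7/96550) = 11.4102 km/s.
Transfer-orbit speed at r₁ (vis-viva): v_p = √[μ(2/r₁ − 1/a_t)] = 14.5886 km/s.
First burn Δv₁ = |v_p − v₁| = 3.178 km/s.
At r₂, v₂ = √(μ/r₂) = 5.394 km/s.
Transfer-orbit speed at r₂: v_a = √[μ(2/r₂ − 1/a_t)] = 3.260 km/s.
Second burn Δv₂ = |v₂ − v_a| = 2.134 km/s.
Δv = Δv₁ + Δv₂ = 3.178 + 2.134 = 5.312 km/s.

Δv = 5.312 km/s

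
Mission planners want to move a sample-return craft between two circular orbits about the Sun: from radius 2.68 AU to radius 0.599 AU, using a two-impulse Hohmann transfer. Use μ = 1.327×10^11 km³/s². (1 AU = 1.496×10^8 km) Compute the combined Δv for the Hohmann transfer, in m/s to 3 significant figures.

Δv = 17900 m/s

In km: r₁ = 2.68 × 1.496×10^8 = 4.00928×10^8 km; r₂ = 0.599 × 1.496×10^8 = 8.96104×10^7 km.
Transfer-ellipse semi-major axis a_t = (r₁ + r₂)/2 = (4.00928×10^8 + 8.96104×10^7)/2 = 2.452692×10^8 km.
Circular speed at r₁: v₁ = √(μ/r₁) = √(1.327×10^11/4.00928×10^8) = 18.1929 km/s.
On the transfer ellipse at r₁, vis-viva gives v_a = √[μ(2/r₁ − 1/a_t)] = 10.9966 km/s.
First burn Δv₁ = |v_a − v₁| = 7.1963 km/s.
Circular speed at r₂: v₂ = √(μ/r₂) = 38.482 km/s.
Transfer-orbit speed at r₂: v_p = √[μ(2/r₂ − 1/a_t)] = 49.200 km/s.
Second burn Δv₂ = |v₂ − v_p| = 10.718 km/s.
Δv = Δv₁ + Δv₂ = 7.1963 + 10.718 = 17.91 km/s.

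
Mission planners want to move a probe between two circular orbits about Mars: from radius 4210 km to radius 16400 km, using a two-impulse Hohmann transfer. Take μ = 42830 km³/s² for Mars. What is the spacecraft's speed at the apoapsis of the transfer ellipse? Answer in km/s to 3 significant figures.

v = 1.03 km/s

The Hohmann ellipse has a_t = (r₁ + r₂)/2 = 10305 km.
At apoapsis, r = 16400 km.
From the vis-viva equation, v = √[μ(2/r − 1/a_t)] = 1.033 km/s.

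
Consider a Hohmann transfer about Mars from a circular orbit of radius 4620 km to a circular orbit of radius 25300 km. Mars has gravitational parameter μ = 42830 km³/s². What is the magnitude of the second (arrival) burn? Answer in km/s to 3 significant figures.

Δv₂ = 0.578 km/s

Transfer-ellipse semi-major axis a_t = (r₁ + r₂)/2 = (4620 + 25300)/2 = 14960 km.
Circular speed at r = 25300 km: v_c = √(μ/r) = 1.30111 km/s.
Vis-viva on the transfer ellipse at r = 25300 km gives v_t = √[μ(2/r − 1/a_t)] = 0.723051 km/s.
Δv₂ = |v_t − v_c| = |0.723051 − 1.30111| = 0.5781 km/s.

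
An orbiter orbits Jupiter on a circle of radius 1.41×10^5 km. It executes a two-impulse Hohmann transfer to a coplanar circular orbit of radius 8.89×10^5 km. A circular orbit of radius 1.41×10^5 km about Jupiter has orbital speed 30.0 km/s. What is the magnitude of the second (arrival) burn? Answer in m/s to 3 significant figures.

Δv₂ = 5700 m/s

From the circular-orbit relation v² = μ/r at r = 1.41×10^5 km: μ = v²r = (30.0)² × 1.41×10^5 = 1.26900×10^8 km³/s².
Transfer-ellipse semi-major axis a_t = (r₁ + r₂)/2 = (1.410×10^5 + 8.890×10^5)/2 = 5.150×10^5 km.
Circular speed at r = 8.890×10^5 km: v_c = √(μ/r) = 11.9476 km/s.
Transfer-orbit speed at the same r (vis-viva, a = a_t): v_t = √[μ(2/r − 1/a_t)] = 6.25152 km/s.
Δv₂ = |v_t − v_c| = |6.25152 − 11.9476| = 5.696 km/s.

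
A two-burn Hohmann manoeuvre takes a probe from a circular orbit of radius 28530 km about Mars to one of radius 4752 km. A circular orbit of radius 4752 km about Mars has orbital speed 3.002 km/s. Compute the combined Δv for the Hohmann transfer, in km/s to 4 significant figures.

Δv = 1.499 km/s

From the circular-orbit relation v² = μ/r at r = 4752 km: μ = v²r = (3.002)² × 4752 = 42825.0 km³/s².
The Hohmann ellipse has a_t = (r₁ + r₂)/2 = 16641 km.
At r₁ the circular-orbit speed is v₁ = √(μ/r₁) = 1.2252 km/s.
Transfer-orbit speed at r₁ (vis-viva): v_a = √[μ(2/r₁ − 1/a_t)] = 0.65471 km/s.
First burn Δv₁ = |v_a − v₁| = 0.5705 km/s.
Circular speed at r₂: v₂ = √(μ/r₂) = 3.0020 km/s.
Transfer-orbit speed at r₂: v_p = √[μ(2/r₂ − 1/a_t)] = 3.9307 km/s.
Second burn Δv₂ = |v₂ − v_p| = 0.9287 km/s.
Δv = Δv₁ + Δv₂ = 0.5705 + 0.9287 = 1.499 km/s.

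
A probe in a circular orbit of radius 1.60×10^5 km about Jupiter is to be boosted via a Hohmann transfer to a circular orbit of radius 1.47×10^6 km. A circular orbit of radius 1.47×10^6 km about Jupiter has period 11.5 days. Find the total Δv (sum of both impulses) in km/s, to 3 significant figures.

From Kepler's third law T² = 4π²r³/μ at r = 1.47×10^6 km, T = 11.5 days = 11.5 × 86400 s = 9.936×10^5 s: μ = 4π²r³/T² = 1.27025×10^8 km³/s².
Transfer-ellipse semi-major axis a_t = (r₁ + r₂)/2 = (1.600×10^5 + 1.470×10^6)/2 = 8.150×10^5 km.
Circular speed at r₁: v₁ = √(μ/r₁) = √(1.27025×10^8/1.600×10^5) = 28.176 km/s.
On the transfer ellipse at r₁, vis-viva equation gives v_p = √[μ(2/r₁ − 1/a_t)] = 37.841 km/s.
First burn Δv₁ = |v_p − v₁| = 9.665 km/s.
At r₂, v₂ = √(μ/r₂) = 9.296 km/s.
Transfer-orbit speed at r₂: v_a = √[μ(2/r₂ − 1/a_t)] = 4.119 km/s.
Second burn Δv₂ = |v₂ − v_a| = 5.177 km/s.
Total Δv = Δv₁ + Δv₂ = 14.84 km/s.

Δv = 14.8 km/s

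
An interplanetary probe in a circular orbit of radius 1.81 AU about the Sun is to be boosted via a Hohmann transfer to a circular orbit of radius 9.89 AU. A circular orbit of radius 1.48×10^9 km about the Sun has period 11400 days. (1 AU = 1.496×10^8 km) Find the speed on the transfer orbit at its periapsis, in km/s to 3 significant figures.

v = 28.7 km/s

From Kepler's third law T² = 4π²r³/μ at r = 1.48×10^9 km, T = 11400 days = 11400 × 86400 s = 9.8496×10^8 s: μ = 4π²r³/T² = 1.31919×10^11 km³/s².
In km: r₁ = 1.81 × 1.496×10^8 = 2.70776×10^8 km; r₂ = 9.89 × 1.496×10^8 = 1.479544×10^9 km.
The Hohmann ellipse has a_t = (r₁ + r₂)/2 = 8.7516×10^8 km.
The periapsis of the transfer ellipse is at r = 2.70776×10^8 km.
From the vis-viva equation, v = √[μ(2/r − 1/a_t)] = 28.70 km/s.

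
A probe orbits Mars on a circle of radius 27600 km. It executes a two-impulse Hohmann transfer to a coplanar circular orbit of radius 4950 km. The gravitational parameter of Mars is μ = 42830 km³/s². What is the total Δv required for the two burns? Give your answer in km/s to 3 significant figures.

Δv = 1.45 km/s

Transfer-ellipse semi-major axis a_t = (r₁ + r₂)/2 = (27600 + 4950)/2 = 16275 km.
At r₁ the circular-orbit speed is v₁ = √(μ/r₁) = 1.2457 km/s.
On the transfer ellipse at r₁, vis-viva equation gives v_a = √[μ(2/r₁ − 1/a_t)] = 0.68701 km/s.
First burn Δv₁ = |v_a − v₁| = 0.5587 km/s.
At r₂, v₂ = √(μ/r₂) = 2.9415 km/s.
Transfer-orbit speed at r₂: v_p = √[μ(2/r₂ − 1/a_t)] = 3.8306 km/s.
Second burn Δv₂ = |v₂ − v_p| = 0.8891 km/s.
Δv = Δv₁ + Δv₂ = 0.5587 + 0.8891 = 1.448 km/s.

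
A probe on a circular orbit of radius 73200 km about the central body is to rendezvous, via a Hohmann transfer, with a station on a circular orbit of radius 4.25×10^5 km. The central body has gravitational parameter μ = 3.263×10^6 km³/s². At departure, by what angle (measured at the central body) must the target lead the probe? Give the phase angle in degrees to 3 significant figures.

φ = 99.2°

Transfer-ellipse semi-major axis a_t = (r₁ + r₂)/2 = (73200 + 4.250×10^5)/2 = 2.491×10^5 km.
The half-period of the transfer ellipse is t = π√(a_t³/μ) = 2.1622×10^5 s.
Target angular speed ω₂ = √(μ/r₂³) = 6.5197×10^-6 rad/s.
Angle swept by the target during transfer: ω₂·t = 1.4097 rad = 80.77°.
Arrival is 180° from departure on the ellipse, so φ = 180° − 80.77° = 99.2°.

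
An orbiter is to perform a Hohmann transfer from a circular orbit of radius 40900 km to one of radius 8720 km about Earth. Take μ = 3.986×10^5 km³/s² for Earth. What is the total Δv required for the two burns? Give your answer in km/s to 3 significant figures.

Semi-major axis of the transfer orbit: a_t = (40900 + 8720)/2 = 24810 km.
Circular speed at r₁: v₁ = √(μ/r₁) = √(3.986×10^5/40900) = 3.122 km/s.
On the transfer ellipse at r₁, vis-viva equation gives v_a = √[μ(2/r₁ − 1/a_t)] = 1.851 km/s.
First burn Δv₁ = |v_a − v₁| = 1.271 km/s.
At r₂, v₂ = √(μ/r₂) = 6.761 km/s.
Transfer-orbit speed at r₂: v_p = √[μ(2/r₂ − 1/a_t)] = 8.681 km/s.
Second burn Δv₂ = |v₂ − v_p| = 1.920 km/s.
Total Δv = Δv₁ + Δv₂ = 3.191 km/s.

Δv = 3.19 km/s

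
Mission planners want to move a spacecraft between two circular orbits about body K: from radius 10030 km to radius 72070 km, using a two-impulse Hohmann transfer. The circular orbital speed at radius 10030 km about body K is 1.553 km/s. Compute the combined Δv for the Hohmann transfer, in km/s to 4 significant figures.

From the circular-orbit relation v² = μ/r at r = 10030 km: μ = v²r = (1.553)² × 10030 = 24190.4 km³/s².
Transfer-ellipse semi-major axis a_t = (r₁ + r₂)/2 = (10030 + 72070)/2 = 41050 km.
At r₁ the circular-orbit speed is v₁ = √(μ/r₁) = 1.5530 km/s.
Transfer-orbit speed at r₁ (v² = μ(2/r − 1/a)): v_p = √[μ(2/r₁ − 1/a_t)] = 2.0577 km/s.
First burn Δv₁ = |v_p − v₁| = 0.5047 km/s.
At r₂, v₂ = √(μ/r₂) = 0.5794 km/s.
Transfer-orbit speed at r₂: v_a = √[μ(2/r₂ − 1/a_t)] = 0.2864 km/s.
Second burn Δv₂ = |v₂ − v_a| = 0.2930 km/s.
Total Δv = Δv₁ + Δv₂ = 0.7977 km/s.

Δv = 0.7977 km/s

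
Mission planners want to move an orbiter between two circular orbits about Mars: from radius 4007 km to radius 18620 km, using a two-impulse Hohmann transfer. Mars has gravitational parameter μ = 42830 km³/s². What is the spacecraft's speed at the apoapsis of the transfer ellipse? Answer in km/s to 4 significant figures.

v = 0.9026 km/s

Transfer-ellipse semi-major axis a_t = (r₁ + r₂)/2 = (4007 + 18620)/2 = 11313.5 km.
At apoapsis, r = 18620 km.
From the vis-viva equation, v = √[μ(2/r − 1/a_t)] = 0.9026 km/s.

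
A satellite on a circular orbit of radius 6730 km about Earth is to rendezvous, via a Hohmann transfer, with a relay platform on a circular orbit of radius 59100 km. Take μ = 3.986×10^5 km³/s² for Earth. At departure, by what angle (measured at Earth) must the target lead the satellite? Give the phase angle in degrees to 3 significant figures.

The Hohmann ellipse has a_t = (r₁ + r₂)/2 = 32915 km.
The half-period of the transfer ellipse is t = π√(a_t³/μ) = 29714.7 s.
Target angular speed ω₂ = √(μ/r₂³) = 4.39428×10^-5 rad/s.
Angle swept by the target during transfer: ω₂·t = 1.3057 rad = 74.81°.
Arrival is 180° from departure on the ellipse, so φ = 180° − 74.81° = 105°.

φ = 105°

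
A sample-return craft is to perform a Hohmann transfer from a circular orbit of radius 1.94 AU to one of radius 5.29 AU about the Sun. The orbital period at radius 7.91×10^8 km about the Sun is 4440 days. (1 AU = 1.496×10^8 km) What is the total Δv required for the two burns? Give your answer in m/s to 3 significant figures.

From Kepler's third law T² = 4π²r³/μ at r = 7.91×10^8 km, T = 4440 days = 4440 × 86400 s = 3.83616×10^8 s: μ = 4π²r³/T² = 1.32769×10^11 km³/s².
In km: r₁ = 1.94 × 1.496×10^8 = 2.90224×10^8 km; r₂ = 5.29 × 1.496×10^8 = 7.91384×10^8 km.
Transfer-ellipse semi-major axis a_t = (r₁ + r₂)/2 = (2.90224×10^8 + 7.91384×10^8)/2 = 5.40804×10^8 km.
At r₁ the circular-orbit speed is v₁ = √(μ/r₁) = 21.3885 km/s.
Transfer-orbit speed at r₁ (vis-viva): v_p = √[μ(2/r₁ − 1/a_t)] = 25.8735 km/s.
First burn Δv₁ = |v_p − v₁| = 4.485 km/s.
At r₂, v₂ = √(μ/r₂) = 12.953 km/s.
Transfer-orbit speed at r₂: v_a = √[μ(2/r₂ − 1/a_t)] = 9.4886 km/s.
Second burn Δv₂ = |v₂ − v_a| = 3.464 km/s.
Total Δv = Δv₁ + Δv₂ = 7.949 km/s.

Δv = 7950 m/s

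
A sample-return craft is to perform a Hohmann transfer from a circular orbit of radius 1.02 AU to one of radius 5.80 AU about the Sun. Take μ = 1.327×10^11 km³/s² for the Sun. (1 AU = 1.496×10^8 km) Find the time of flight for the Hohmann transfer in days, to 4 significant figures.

In km: r₁ = 1.02 × 1.496×10^8 = 1.52592×10^8 km; r₂ = 5.80 × 1.496×10^8 = 8.6768×10^8 km.
The Hohmann ellipse has a_t = (r₁ + r₂)/2 = 5.10136×10^8 km.
Half the transfer-orbit period gives t = π√(a_t³/μ) = 9.937×10^7 s.
Converting: 9.937×10^7 s ÷ 86400 s/day = 1150 days.

t = 1150 days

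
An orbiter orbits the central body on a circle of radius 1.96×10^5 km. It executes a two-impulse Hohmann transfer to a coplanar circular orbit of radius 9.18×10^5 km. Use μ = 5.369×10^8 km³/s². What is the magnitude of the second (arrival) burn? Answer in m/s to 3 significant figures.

Δv₂ = 9840 m/s

Transfer-ellipse semi-major axis a_t = (r₁ + r₂)/2 = (1.960×10^5 + 9.180×10^5)/2 = 5.570×10^5 km.
On the circular orbit at r = 9.180×10^5 km, v_c = √(μ/r) = 24.184 km/s.
Transfer-orbit speed at the same r (vis-viva, a = a_t): v_t = √[μ(2/r − 1/a_t)] = 14.346 km/s.
Δv₂ = |v_t − v_c| = |14.346 − 24.184| = 9.838 km/s.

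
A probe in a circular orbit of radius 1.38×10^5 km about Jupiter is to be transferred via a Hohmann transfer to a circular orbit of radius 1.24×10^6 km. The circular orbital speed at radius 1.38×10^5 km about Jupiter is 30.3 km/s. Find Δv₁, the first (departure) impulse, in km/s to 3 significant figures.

From the circular-orbit relation v² = μ/r at r = 1.38×10^5 km: μ = v²r = (30.3)² × 1.38×10^5 = 1.26696×10^8 km³/s².
The Hohmann ellipse has a_t = (r₁ + r₂)/2 = 6.890×10^5 km.
Circular speed at r = 1.380×10^5 km: v_c = √(μ/r) = 30.30 km/s.
Vis-viva on the transfer ellipse at r = 1.380×10^5 km gives v_t = √[μ(2/r − 1/a_t)] = 40.65 km/s.
Δv₁ = |v_t − v_c| = |40.65 − 30.30| = 10.35 km/s.

Δv₁ = 10.3 km/s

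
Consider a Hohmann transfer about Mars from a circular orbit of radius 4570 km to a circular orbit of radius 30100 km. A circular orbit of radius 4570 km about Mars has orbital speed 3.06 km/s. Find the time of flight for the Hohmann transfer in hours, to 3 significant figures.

From the circular-orbit relation v² = μ/r at r = 4570 km: μ = v²r = (3.06)² × 4570 = 42791.7 km³/s².
The Hohmann ellipse has a_t = (r₁ + r₂)/2 = 17335 km.
Transfer time t = π√(a_t³/μ) = π√((17335)³ / 42791.7) = 34660 s.
Converting: 34660 s ÷ 3600 s/hour = 9.63 hours.

t = 9.63 hours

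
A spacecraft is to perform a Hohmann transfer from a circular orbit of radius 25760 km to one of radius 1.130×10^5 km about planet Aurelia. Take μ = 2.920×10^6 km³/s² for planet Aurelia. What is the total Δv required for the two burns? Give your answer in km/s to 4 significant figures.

The Hohmann ellipse has a_t = (r₁ + r₂)/2 = 69380 km.
At r₁ the circular-orbit speed is v₁ = √(μ/r₁) = 10.647 km/s.
Transfer-orbit speed at r₁ (vis-viva): v_p = √[μ(2/r₁ − 1/a_t)] = 13.588 km/s.
First burn Δv₁ = |v_p − v₁| = 2.941 km/s.
At r₂, v₂ = √(μ/r₂) = 5.083 km/s.
Transfer-orbit speed at r₂: v_a = √[μ(2/r₂ − 1/a_t)] = 3.097 km/s.
Second burn Δv₂ = |v₂ − v_a| = 1.986 km/s.
Total Δv = Δv₁ + Δv₂ = 4.927 km/s.

Δv = 4.927 km/s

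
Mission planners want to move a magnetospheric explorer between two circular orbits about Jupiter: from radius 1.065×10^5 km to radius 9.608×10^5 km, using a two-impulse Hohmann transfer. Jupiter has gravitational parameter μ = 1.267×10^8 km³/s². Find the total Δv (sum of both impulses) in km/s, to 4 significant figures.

Δv = 18.14 km/s

Semi-major axis of the transfer orbit: a_t = (1.065×10^5 + 9.608×10^5)/2 = 5.3365×10^5 km.
Circular speed at r₁: v₁ = √(μ/r₁) = √(1.267×10^8/1.065×10^5) = 34.49 km/s.
Transfer-orbit speed at r₁ (vis-viva): v_p = √[μ(2/r₁ − 1/a_t)] = 46.28 km/s.
First burn Δv₁ = |v_p − v₁| = 11.79 km/s.
At r₂, v₂ = √(μ/r₂) = 11.483 km/s.
Transfer-orbit speed at r₂: v_a = √[μ(2/r₂ − 1/a_t)] = 5.1300 km/s.
Second burn Δv₂ = |v₂ − v_a| = 6.353 km/s.
Δv = Δv₁ + Δv₂ = 11.79 + 6.353 = 18.14 km/s.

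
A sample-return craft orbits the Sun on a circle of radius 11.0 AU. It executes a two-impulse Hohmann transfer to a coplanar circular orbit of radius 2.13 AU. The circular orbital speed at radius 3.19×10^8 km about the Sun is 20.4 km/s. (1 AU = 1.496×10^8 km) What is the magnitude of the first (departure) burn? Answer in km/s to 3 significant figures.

Δv₁ = 3.87 km/s

From the circular-orbit relation v² = μ/r at r = 3.19×10^8 km: μ = v²r = (20.4)² × 3.19×10^8 = 1.32755×10^11 km³/s².
In km: r₁ = 11.0 × 1.496×10^8 = 1.6456×10^9 km; r₂ = 2.13 × 1.496×10^8 = 3.18648×10^8 km.
The Hohmann ellipse has a_t = (r₁ + r₂)/2 = 9.82124×10^8 km.
On the circular orbit at r = 1.6456×10^9 km, v_c = √(μ/r) = 8.982 km/s.
Vis-viva on the transfer ellipse at r = 1.6456×10^9 km gives v_t = √[μ(2/r − 1/a_t)] = 5.116 km/s.
Δv₁ = |v_t − v_c| = |5.116 − 8.982| = 3.866 km/s.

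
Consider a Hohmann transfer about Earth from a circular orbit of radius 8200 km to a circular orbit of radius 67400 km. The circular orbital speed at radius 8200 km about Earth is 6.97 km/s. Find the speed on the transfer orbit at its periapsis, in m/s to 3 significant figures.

v = 9310 m/s

From the circular-orbit relation v² = μ/r at r = 8200 km: μ = v²r = (6.97)² × 8200 = 3.98363×10^5 km³/s².
The Hohmann ellipse has a_t = (r₁ + r₂)/2 = 37800 km.
The periapsis of the transfer ellipse is at r = 8200 km.
Applying v² = μ(2/r − 1/a_t): v = 9.307 km/s.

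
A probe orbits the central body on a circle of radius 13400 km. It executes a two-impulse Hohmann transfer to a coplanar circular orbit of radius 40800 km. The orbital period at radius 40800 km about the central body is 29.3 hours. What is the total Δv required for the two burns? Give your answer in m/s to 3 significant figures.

Δv = 1680 m/s

From Kepler's third law T² = 4π²r³/μ at r = 40800 km, T = 29.3 hours = 29.3 × 3600 s = 1.0548×10^5 s: μ = 4π²r³/T² = 2.40991×10^5 km³/s².
Semi-major axis of the transfer orbit: a_t = (13400 + 40800)/2 = 27100 km.
Circular speed at r₁: v₁ = √(μ/r₁) = √(2.40991×10^5/13400) = 4.2408 km/s.
Transfer-orbit speed at r₁ (vis-viva equation): v_p = √[μ(2/r₁ − 1/a_t)] = 5.2035 km/s.
First burn Δv₁ = |v_p − v₁| = 0.9627 km/s.
At r₂, v₂ = √(μ/r₂) = 2.4304 km/s.
Transfer-orbit speed at r₂: v_a = √[μ(2/r₂ − 1/a_t)] = 1.7090 km/s.
Second burn Δv₂ = |v₂ − v_a| = 0.7214 km/s.
Δv = Δv₁ + Δv₂ = 0.9627 + 0.7214 = 1.684 km/s.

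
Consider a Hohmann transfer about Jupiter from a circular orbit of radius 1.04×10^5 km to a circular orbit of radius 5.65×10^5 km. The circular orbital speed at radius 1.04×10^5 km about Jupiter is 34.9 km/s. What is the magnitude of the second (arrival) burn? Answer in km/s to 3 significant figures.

Δv₂ = 6.62 km/s

From the circular-orbit relation v² = μ/r at r = 1.04×10^5 km: μ = v²r = (34.9)² × 1.04×10^5 = 1.26673×10^8 km³/s².
The Hohmann ellipse has a_t = (r₁ + r₂)/2 = 3.345×10^5 km.
Circular speed at r = 5.650×10^5 km: v_c = √(μ/r) = 14.973 km/s.
Vis-viva on the transfer ellipse at r = 5.650×10^5 km gives v_t = √[μ(2/r − 1/a_t)] = 8.3490 km/s.
Δv₂ = |v_t − v_c| = |8.3490 − 14.973| = 6.624 km/s.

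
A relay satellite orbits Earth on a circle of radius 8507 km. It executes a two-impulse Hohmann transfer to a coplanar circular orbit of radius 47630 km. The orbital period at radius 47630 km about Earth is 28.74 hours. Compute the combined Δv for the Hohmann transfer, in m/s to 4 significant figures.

From Kepler's third law T² = 4π²r³/μ at r = 47630 km, T = 28.74 hours = 28.74 × 3600 s = 1.03464×10^5 s: μ = 4π²r³/T² = 3.98495×10^5 km³/s².
The Hohmann ellipse has a_t = (r₁ + r₂)/2 = 28068.5 km.
Circular speed at r₁: v₁ = √(μ/r₁) = √(3.98495×10^5/8507) = 6.8442 km/s.
Transfer-orbit speed at r₁ (vis-viva): v_p = √[μ(2/r₁ − 1/a_t)] = 8.9157 km/s.
First burn Δv₁ = |v_p − v₁| = 2.0715 km/s.
Circular speed at r₂: v₂ = √(μ/r₂) = 2.8925 km/s.
Transfer-orbit speed at r₂: v_a = √[μ(2/r₂ − 1/a_t)] = 1.5924 km/s.
Second burn Δv₂ = |v₂ − v_a| = 1.3001 km/s.
Δv = Δv₁ + Δv₂ = 2.0715 + 1.3001 = 3.372 km/s.

Δv = 3372 m/s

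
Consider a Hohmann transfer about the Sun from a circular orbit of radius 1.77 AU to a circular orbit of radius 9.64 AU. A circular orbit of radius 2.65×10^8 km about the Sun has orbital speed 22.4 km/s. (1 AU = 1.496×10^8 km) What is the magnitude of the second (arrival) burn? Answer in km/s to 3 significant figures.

From the circular-orbit relation v² = μ/r at r = 2.65×10^8 km: μ = v²r = (22.4)² × 2.65×10^8 = 1.32966×10^11 km³/s².
In km: r₁ = 1.77 × 1.496×10^8 = 2.64792×10^8 km; r₂ = 9.64 × 1.496×10^8 = 1.442144×10^9 km.
Transfer-ellipse semi-major axis a_t = (r₁ + r₂)/2 = (2.64792×10^8 + 1.442144×10^9)/2 = 8.53468×10^8 km.
Circular speed at r = 1.442144×10^9 km: v_c = √(μ/r) = 9.602 km/s.
Transfer-orbit speed at the same r (vis-viva, a = a_t): v_t = √[μ(2/r − 1/a_t)] = 5.348 km/s.
Δv₂ = |v_t − v_c| = |5.348 − 9.602| = 4.254 km/s.

Δv₂ = 4.25 km/s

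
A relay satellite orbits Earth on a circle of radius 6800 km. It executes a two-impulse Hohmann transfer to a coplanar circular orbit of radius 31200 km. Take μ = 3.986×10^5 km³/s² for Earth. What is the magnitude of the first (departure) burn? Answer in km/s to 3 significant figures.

Δv₁ = 2.15 km/s

The Hohmann ellipse has a_t = (r₁ + r₂)/2 = 19000 km.
On the circular orbit at r = 6800 km, v_c = √(μ/r) = 7.656 km/s.
Transfer-orbit speed at the same r (vis-viva, a = a_t): v_t = √[μ(2/r − 1/a_t)] = 9.811 km/s.
Δv₁ = |v_t − v_c| = |9.811 − 7.656| = 2.155 km/s.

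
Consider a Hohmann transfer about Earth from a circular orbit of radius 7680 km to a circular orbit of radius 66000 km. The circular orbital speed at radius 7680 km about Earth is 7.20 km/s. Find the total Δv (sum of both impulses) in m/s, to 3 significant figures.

From the circular-orbit relation v² = μ/r at r = 7680 km: μ = v²r = (7.20)² × 7680 = 3.98131×10^5 km³/s².
The Hohmann ellipse has a_t = (r₁ + r₂)/2 = 36840 km.
At r₁ the circular-orbit speed is v₁ = √(μ/r₁) = 7.200 km/s.
On the transfer ellipse at r₁, vis-viva gives v_p = √[μ(2/r₁ − 1/a_t)] = 9.637 km/s.
First burn Δv₁ = |v_p − v₁| = 2.437 km/s.
Circular speed at r₂: v₂ = √(μ/r₂) = 2.456 km/s.
Transfer-orbit speed at r₂: v_a = √[μ(2/r₂ − 1/a_t)] = 1.121 km/s.
Second burn Δv₂ = |v₂ − v_a| = 1.335 km/s.
Δv = Δv₁ + Δv₂ = 2.437 + 1.335 = 3.772 km/s.

Δv = 3770 m/s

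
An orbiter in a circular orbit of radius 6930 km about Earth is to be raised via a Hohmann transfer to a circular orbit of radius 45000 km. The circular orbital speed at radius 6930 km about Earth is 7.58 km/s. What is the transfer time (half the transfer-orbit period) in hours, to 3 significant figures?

t = 5.79 hours

From the circular-orbit relation v² = μ/r at r = 6930 km: μ = v²r = (7.58)² × 6930 = 3.98173×10^5 km³/s².
Transfer-ellipse semi-major axis a_t = (r₁ + r₂)/2 = (6930 + 45000)/2 = 25965 km.
By Kepler's third law the transfer-orbit period is T = 2π√(a_t³/μ), so t = T/2 = 20830 s.
Converting: 20830 s ÷ 3600 s/hour = 5.79 hours.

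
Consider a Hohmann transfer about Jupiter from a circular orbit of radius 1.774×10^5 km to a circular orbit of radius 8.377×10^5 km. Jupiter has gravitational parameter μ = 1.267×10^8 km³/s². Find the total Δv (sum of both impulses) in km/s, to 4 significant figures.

Transfer-ellipse semi-major axis a_t = (r₁ + r₂)/2 = (1.774×10^5 + 8.377×10^5)/2 = 5.0755×10^5 km.
At r₁ the circular-orbit speed is v₁ = √(μ/r₁) = 26.7246 km/s.
On the transfer ellipse at r₁, vis-viva gives v_p = √[μ(2/r₁ − 1/a_t)] = 34.3334 km/s.
First burn Δv₁ = |v_p − v₁| = 7.609 km/s.
Circular speed at r₂: v₂ = √(μ/r₂) = 12.298 km/s.
Transfer-orbit speed at r₂: v_a = √[μ(2/r₂ − 1/a_t)] = 7.2708 km/s.
Second burn Δv₂ = |v₂ − v_a| = 5.027 km/s.
Δv = Δv₁ + Δv₂ = 7.609 + 5.027 = 12.64 km/s.

Δv = 12.64 km/s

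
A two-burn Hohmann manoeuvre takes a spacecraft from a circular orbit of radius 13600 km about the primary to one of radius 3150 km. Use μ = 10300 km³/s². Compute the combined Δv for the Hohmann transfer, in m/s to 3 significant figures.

Semi-major axis of the transfer orbit: a_t = (13600 + 3150)/2 = 8375 km.
At r₁ the circular-orbit speed is v₁ = √(μ/r₁) = 0.87026 km/s.
On the transfer ellipse at r₁, vis-viva equation gives v_a = √[μ(2/r₁ − 1/a_t)] = 0.53372 km/s.
First burn Δv₁ = |v_a − v₁| = 0.33654 km/s.
Circular speed at r₂: v₂ = √(μ/r₂) = 1.80827 km/s.
Transfer-orbit speed at r₂: v_p = √[μ(2/r₂ − 1/a_t)] = 2.30431 km/s.
Second burn Δv₂ = |v₂ − v_p| = 0.49604 km/s.
Δv = Δv₁ + Δv₂ = 0.33654 + 0.49604 = 0.8326 km/s.

Δv = 833 m/s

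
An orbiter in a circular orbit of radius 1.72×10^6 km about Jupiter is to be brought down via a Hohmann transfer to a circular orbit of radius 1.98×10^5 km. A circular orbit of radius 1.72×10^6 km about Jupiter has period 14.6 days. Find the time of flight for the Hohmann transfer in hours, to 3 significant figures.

From Kepler's third law T² = 4π²r³/μ at r = 1.72×10^6 km, T = 14.6 days = 14.6 × 86400 s = 1.26144×10^6 s: μ = 4π²r³/T² = 1.26244×10^8 km³/s².
Semi-major axis of the transfer orbit: a_t = (1.720×10^6 + 1.980×10^5)/2 = 9.590×10^5 km.
Transfer time t = π√(a_t³/μ) = π√((9.590×10^5)³ / 1.26244×10^8) = 2.626×10^5 s.
Converting: 2.626×10^5 s ÷ 3600 s/hour = 72.9 hours.

t = 72.9 hours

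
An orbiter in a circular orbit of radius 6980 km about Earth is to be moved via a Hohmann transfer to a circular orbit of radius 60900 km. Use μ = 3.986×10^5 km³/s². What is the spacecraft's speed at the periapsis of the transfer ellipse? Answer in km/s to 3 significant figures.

v = 10.1 km/s

The Hohmann ellipse has a_t = (r₁ + r₂)/2 = 33940 km.
The periapsis of the transfer ellipse is at r = 6980 km.
Vis-viva: v = √[μ(2/r − 1/a_t)] = √[3.986×10^5 × (2/6980 − 1/33940)] = 10.12 km/s.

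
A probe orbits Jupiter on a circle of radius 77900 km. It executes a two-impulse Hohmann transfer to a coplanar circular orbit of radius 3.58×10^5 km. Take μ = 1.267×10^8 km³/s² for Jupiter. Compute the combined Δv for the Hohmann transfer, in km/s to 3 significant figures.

Δv = 18.9 km/s

The Hohmann ellipse has a_t = (r₁ + r₂)/2 = 2.1795×10^5 km.
At r₁ the circular-orbit speed is v₁ = √(μ/r₁) = 40.329 km/s.
On the transfer ellipse at r₁, vis-viva equation gives v_p = √[μ(2/r₁ − 1/a_t)] = 51.687 km/s.
First burn Δv₁ = |v_p − v₁| = 11.358 km/s.
Circular speed at r₂: v₂ = √(μ/r₂) = 18.8125 km/s.
Transfer-orbit speed at r₂: v_a = √[μ(2/r₂ − 1/a_t)] = 11.2470 km/s.
Second burn Δv₂ = |v₂ − v_a| = 7.5655 km/s.
Total Δv = Δv₁ + Δv₂ = 18.92 km/s.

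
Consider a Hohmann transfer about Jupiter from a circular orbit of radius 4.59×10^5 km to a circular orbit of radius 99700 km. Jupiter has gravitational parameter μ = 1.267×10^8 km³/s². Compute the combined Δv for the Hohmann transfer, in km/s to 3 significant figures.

The Hohmann ellipse has a_t = (r₁ + r₂)/2 = 2.7935×10^5 km.
Circular speed at r₁: v₁ = √(μ/r₁) = √(1.267×10^8/4.590×10^5) = 16.6143 km/s.
Transfer-orbit speed at r₁ (v² = μ(2/r − 1/a)): v_a = √[μ(2/r₁ − 1/a_t)] = 9.92556 km/s.
First burn Δv₁ = |v_a − v₁| = 6.689 km/s.
Circular speed at r₂: v₂ = √(μ/r₂) = 35.65 km/s.
Transfer-orbit speed at r₂: v_p = √[μ(2/r₂ − 1/a_t)] = 45.70 km/s.
Second burn Δv₂ = |v₂ − v_p| = 10.05 km/s.
Total Δv = Δv₁ + Δv₂ = 16.74 km/s.

Δv = 16.7 km/s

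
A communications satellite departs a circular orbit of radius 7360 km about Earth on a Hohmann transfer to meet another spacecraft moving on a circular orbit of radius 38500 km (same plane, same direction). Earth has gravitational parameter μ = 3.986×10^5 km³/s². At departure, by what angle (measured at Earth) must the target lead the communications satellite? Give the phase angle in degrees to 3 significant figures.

Transfer-ellipse semi-major axis a_t = (r₁ + r₂)/2 = (7360 + 38500)/2 = 22930 km.
The half-period of the transfer ellipse is t = π√(a_t³/μ) = 17277.75 s.
Target angular speed ω₂ = √(μ/r₂³) = 8.357522×10^-5 rad/s.
Angle swept by the target during transfer: ω₂·t = 1.44399 rad = 82.73°.
Arrival is 180° from departure on the ellipse, so φ = 180° − 82.73° = 97.3°.

φ = 97.3°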